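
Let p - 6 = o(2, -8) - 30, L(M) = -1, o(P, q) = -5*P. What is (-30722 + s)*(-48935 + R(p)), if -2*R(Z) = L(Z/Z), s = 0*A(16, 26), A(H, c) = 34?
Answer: 1503365709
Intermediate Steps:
p = -34 (p = 6 + (-5*2 - 30) = 6 + (-10 - 30) = 6 - 40 = -34)
s = 0 (s = 0*34 = 0)
R(Z) = 1/2 (R(Z) = -1/2*(-1) = 1/2)
(-30722 + s)*(-48935 + R(p)) = (-30722 + 0)*(-48935 + 1/2) = -30722*(-97869/2) = 1503365709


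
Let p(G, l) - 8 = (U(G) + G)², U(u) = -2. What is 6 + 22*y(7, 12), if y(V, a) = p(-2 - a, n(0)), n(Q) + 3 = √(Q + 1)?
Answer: 5814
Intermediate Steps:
n(Q) = -3 + √(1 + Q) (n(Q) = -3 + √(Q + 1) = -3 + √(1 + Q))
p(G, l) = 8 + (-2 + G)²
y(V, a) = 8 + (-4 - a)² (y(V, a) = 8 + (-2 + (-2 - a))² = 8 + (-4 - a)²)
6 + 22*y(7, 12) = 6 + 22*(8 + (4 + 12)²) = 6 + 22*(8 + 16²) = 6 + 22*(8 + 256) = 6 + 22*264 = 6 + 5808 = 5814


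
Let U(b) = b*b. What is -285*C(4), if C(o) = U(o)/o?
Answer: -1140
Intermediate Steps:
U(b) = b²
C(o) = o (C(o) = o²/o = o)
-285*C(4) = -285*4 = -1140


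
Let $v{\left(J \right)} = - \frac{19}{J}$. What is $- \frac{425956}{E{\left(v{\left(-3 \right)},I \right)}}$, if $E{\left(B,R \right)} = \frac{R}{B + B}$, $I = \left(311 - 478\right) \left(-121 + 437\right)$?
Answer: $\frac{4046582}{39579} \approx 102.24$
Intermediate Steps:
$I = -52772$ ($I = \left(-167\right) 316 = -52772$)
$E{\left(B,R \right)} = \frac{R}{2 B}$
$- \frac{425956}{E{\left(v{\left(-3 \right)},I \right)}} = - \frac{425956}{\frac{1}{2} \left(-52772\right) \frac{1}{\left(-19\right) \frac{1}{-3}}} = - \frac{425956}{\frac{1}{2} \left(-52772\right) \frac{1}{\left(-19\right) \left(- \frac{1}{3}\right)}} = - \frac{425956}{\frac{1}{2} \left(-52772\right) \frac{1}{\frac{19}{3}}} = - \frac{425956}{\frac{1}{2} \left(-52772\right) \frac{3}{19}} = - \frac{425956}{- \frac{79158}{19}} = \left(-425956\right) \left(- \frac{19}{79158}\right) = \frac{4046582}{39579}$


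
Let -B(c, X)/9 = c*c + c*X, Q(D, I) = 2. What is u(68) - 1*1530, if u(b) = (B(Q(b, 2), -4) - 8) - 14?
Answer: -1516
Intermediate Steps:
B(c, X) = -9*c**2 - 9*X*c (B(c, X) = -9*(c*c + c*X) = -9*(c**2 + X*c) = -9*c**2 - 9*X*c)
u(b) = 14 (u(b) = (-9*2*(-4 + 2) - 8) - 14 = (-9*2*(-2) - 8) - 14 = (36 - 8) - 14 = 28 - 14 = 14)
u(68) - 1*1530 = 14 - 1*1530 = 14 - 1530 = -1516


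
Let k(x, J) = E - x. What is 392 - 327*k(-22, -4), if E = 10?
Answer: -10072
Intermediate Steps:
k(x, J) = 10 - x
392 - 327*k(-22, -4) = 392 - 327*(10 - 1*(-22)) = 392 - 327*(10 + 22) = 392 - 327*32 = 392 - 10464 = -10072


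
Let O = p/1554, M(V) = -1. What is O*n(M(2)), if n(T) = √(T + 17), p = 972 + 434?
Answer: 76/21 ≈ 3.6190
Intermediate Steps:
p = 1406
n(T) = √(17 + T)
O = 19/21 (O = 1406/1554 = 1406*(1/1554) = 19/21 ≈ 0.90476)
O*n(M(2)) = 19*√(17 - 1)/21 = 19*√16/21 = (19/21)*4 = 76/21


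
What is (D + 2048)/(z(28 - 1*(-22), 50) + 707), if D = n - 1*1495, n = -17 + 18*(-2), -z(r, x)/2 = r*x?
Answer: -500/4293 ≈ -0.11647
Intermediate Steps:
z(r, x) = -2*r*x
n = -53 (n = -17 - 36 = -53)
D = -1548 (D = -53 - 1*1495 = -53 - 1495 = -1548)
(D + 2048)/(z(28 - 1*(-22), 50) + 707) = (-1548 + 2048)/(-2*(28 - 1*(-22))*50 + 707) = 500/(-2*(28 + 22)*50 + 707) = 500/(-2*50*50 + 707) = 500/(-5000 + 707) = 500/(-4293) = 500*(-1/4293) = -500/4293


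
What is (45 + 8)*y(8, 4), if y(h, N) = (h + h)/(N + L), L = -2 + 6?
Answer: 106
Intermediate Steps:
L = 4
y(h, N) = 2*h/(4 + N) (y(h, N) = (h + h)/(N + 4) = (2*h)/(4 + N) = 2*h/(4 + N))
(45 + 8)*y(8, 4) = (45 + 8)*(2*8/(4 + 4)) = 53*(2*8/8) = 53*(2*8*(⅛)) = 53*2 = 106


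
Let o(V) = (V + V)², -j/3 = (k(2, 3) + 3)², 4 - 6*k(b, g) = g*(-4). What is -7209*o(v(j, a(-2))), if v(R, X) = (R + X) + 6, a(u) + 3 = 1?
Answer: -245839716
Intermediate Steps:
a(u) = -2 (a(u) = -3 + 1 = -2)
k(b, g) = ⅔ + 2*g/3 (k(b, g) = ⅔ - g*(-4)/6 = ⅔ - (-2)*g/3 = ⅔ + 2*g/3)
j = -289/3 (j = -3*((⅔ + (⅔)*3) + 3)² = -3*((⅔ + 2) + 3)² = -3*(8/3 + 3)² = -3*(17/3)² = -3*289/9 = -289/3 ≈ -96.333)
v(R, X) = 6 + R + X
o(V) = 4*V² (o(V) = (2*V)² = 4*V²)
-7209*o(v(j, a(-2))) = -28836*(6 - 289/3 - 2)² = -28836*(-277/3)² = -28836*76729/9 = -7209*306916/9 = -245839716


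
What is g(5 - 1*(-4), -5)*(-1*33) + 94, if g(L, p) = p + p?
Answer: 424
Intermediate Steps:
g(L, p) = 2*p
g(5 - 1*(-4), -5)*(-1*33) + 94 = (2*(-5))*(-1*33) + 94 = -10*(-33) + 94 = 330 + 94 = 424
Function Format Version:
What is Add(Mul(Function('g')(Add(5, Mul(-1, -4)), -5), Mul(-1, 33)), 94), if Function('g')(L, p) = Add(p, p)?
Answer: 424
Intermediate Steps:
Function('g')(L, p) = Mul(2, p)
Add(Mul(Function('g')(Add(5, Mul(-1, -4)), -5), Mul(-1, 33)), 94) = Add(Mul(Mul(2, -5), Mul(-1, 33)), 94) = Add(Mul(-10, -33), 94) = Add(330, 94) = 424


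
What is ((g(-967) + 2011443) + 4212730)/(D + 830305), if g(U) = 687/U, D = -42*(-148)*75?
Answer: 6018774604/1253720335 ≈ 4.8007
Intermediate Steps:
D = 466200 (D = 6216*75 = 466200)
((g(-967) + 2011443) + 4212730)/(D + 830305) = ((687/(-967) + 2011443) + 4212730)/(466200 + 830305) = ((687*(-1/967) + 2011443) + 4212730)/1296505 = ((-687/967 + 2011443) + 4212730)*(1/1296505) = (1945064694/967 + 4212730)*(1/1296505) = (6018774604/967)*(1/1296505) = 6018774604/1253720335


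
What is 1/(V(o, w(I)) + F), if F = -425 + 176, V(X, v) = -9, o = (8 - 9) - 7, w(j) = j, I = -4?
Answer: -1/258 ≈ -0.0038760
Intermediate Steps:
o = -8 (o = -1 - 7 = -8)
F = -249
1/(V(o, w(I)) + F) = 1/(-9 - 249) = 1/(-258) = -1/258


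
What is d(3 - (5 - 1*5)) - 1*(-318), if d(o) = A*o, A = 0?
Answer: 318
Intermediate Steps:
d(o) = 0 (d(o) = 0*o = 0)
d(3 - (5 - 1*5)) - 1*(-318) = 0 - 1*(-318) = 0 + 318 = 318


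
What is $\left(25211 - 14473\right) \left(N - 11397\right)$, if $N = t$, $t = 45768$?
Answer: $369075798$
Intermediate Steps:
$N = 45768$
$\left(25211 - 14473\right) \left(N - 11397\right) = \left(25211 - 14473\right) \left(45768 - 11397\right) = 10738 \cdot 34371 = 369075798$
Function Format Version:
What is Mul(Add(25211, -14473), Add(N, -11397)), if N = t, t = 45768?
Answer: 369075798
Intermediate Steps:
N = 45768
Mul(Add(25211, -14473), Add(N, -11397)) = Mul(Add(25211, -14473), Add(45768, -11397)) = Mul(10738, 34371) = 369075798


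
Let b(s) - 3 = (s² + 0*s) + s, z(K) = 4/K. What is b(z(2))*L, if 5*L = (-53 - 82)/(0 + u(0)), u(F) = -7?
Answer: 243/7 ≈ 34.714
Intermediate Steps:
b(s) = 3 + s + s² (b(s) = 3 + ((s² + 0*s) + s) = 3 + ((s² + 0) + s) = 3 + (s² + s) = 3 + (s + s²) = 3 + s + s²)
L = 27/7 (L = ((-53 - 82)/(0 - 7))/5 = (-135/(-7))/5 = (-135*(-⅐))/5 = (⅕)*(135/7) = 27/7 ≈ 3.8571)
b(z(2))*L = (3 + 4/2 + (4/2)²)*(27/7) = (3 + 4*(½) + (4*(½))²)*(27/7) = (3 + 2 + 2²)*(27/7) = (3 + 2 + 4)*(27/7) = 9*(27/7) = 243/7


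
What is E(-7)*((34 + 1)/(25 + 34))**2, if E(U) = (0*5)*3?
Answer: 0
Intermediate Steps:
E(U) = 0 (E(U) = 0*3 = 0)
E(-7)*((34 + 1)/(25 + 34))**2 = 0*((34 + 1)/(25 + 34))**2 = 0*(35/59)**2 = 0*(1225/3481) = 0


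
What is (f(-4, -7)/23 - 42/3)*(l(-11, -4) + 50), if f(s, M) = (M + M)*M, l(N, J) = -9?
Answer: -9184/23 ≈ -399.30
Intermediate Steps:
f(s, M) = 2*M**2 (f(s, M) = (2*M)*M = 2*M**2)
(f(-4, -7)/23 - 42/3)*(l(-11, -4) + 50) = ((2*(-7)**2)/23 - 42/3)*(-9 + 50) = ((2*49)*(1/23) - 42*1/3)*41 = (98*(1/23) - 14)*41 = (98/23 - 14)*41 = -224/23*41 = -9184/23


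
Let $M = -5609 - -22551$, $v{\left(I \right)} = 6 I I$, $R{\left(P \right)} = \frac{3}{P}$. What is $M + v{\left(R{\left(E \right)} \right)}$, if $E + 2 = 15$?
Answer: $\frac{2863252}{169} \approx 16942.0$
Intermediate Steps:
$E = 13$ ($E = -2 + 15 = 13$)
$v{\left(I \right)} = 6 I^{2}$
$M = 16942$ ($M = -5609 + 22551 = 16942$)
$M + v{\left(R{\left(E \right)} \right)} = 16942 + 6 \left(\frac{3}{13}\right)^{2} = 16942 + 6 \cdot \frac{9}{169} = 16942 + \frac{54}{169} = \frac{2863252}{169}$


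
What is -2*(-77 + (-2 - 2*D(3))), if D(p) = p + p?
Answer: 182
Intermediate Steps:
D(p) = 2*p
-2*(-77 + (-2 - 2*D(3))) = -2*(-77 + (-2 - 4*3)) = -2*(-77 + (-2 - 2*6)) = -2*(-77 + (-2 - 12)) = -2*(-77 - 14) = -2*(-91) = 182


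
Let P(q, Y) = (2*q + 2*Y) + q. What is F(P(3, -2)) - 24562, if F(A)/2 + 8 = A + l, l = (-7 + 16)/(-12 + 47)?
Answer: -859862/35 ≈ -24568.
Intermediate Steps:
l = 9/35 ≈ 0.25714
P(q, Y) = 2*Y + 3*q (P(q, Y) = (2*Y + 2*q) + q = 2*Y + 3*q)
F(A) = -542/35 + 2*A (F(A) = -16 + 2*(A + 9/35) = -16 + 2*(9/35 + A) = -16 + (18/35 + 2*A) = -542/35 + 2*A)
F(P(3, -2)) - 24562 = (-542/35 + 2*(2*(-2) + 3*3)) - 24562 = (-542/35 + 2*(-4 + 9)) - 24562 = (-542/35 + 2*5) - 24562 = (-542/35 + 10) - 24562 = -192/35 - 24562 = -859862/35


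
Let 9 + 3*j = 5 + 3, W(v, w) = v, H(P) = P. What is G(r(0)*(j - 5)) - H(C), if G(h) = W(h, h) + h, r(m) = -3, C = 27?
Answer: 5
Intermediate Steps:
j = -⅓ (j = -3 + (5 + 3)/3 = -3 + (⅓)*8 = -3 + 8/3 = -⅓ ≈ -0.33333)
G(h) = 2*h (G(h) = h + h = 2*h)
G(r(0)*(j - 5)) - H(C) = 2*(-3*(-⅓ - 5)) - 1*27 = 2*(-3*(-16/3)) - 27 = 2*16 - 27 = 32 - 27 = 5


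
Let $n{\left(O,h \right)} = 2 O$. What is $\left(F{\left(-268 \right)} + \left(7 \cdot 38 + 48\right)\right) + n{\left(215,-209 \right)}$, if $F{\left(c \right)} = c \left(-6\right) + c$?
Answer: $2084$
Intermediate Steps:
$F{\left(c \right)} = - 5 c$ ($F{\left(c \right)} = - 6 c + c = - 5 c$)
$\left(F{\left(-268 \right)} + \left(7 \cdot 38 + 48\right)\right) + n{\left(215,-209 \right)} = \left(\left(-5\right) \left(-268\right) + \left(7 \cdot 38 + 48\right)\right) + 2 \cdot 215 = \left(1340 + \left(266 + 48\right)\right) + 430 = \left(1340 + 314\right) + 430 = 1654 + 430 = 2084$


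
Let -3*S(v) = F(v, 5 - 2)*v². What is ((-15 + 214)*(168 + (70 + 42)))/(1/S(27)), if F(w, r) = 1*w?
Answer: -365578920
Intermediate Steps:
F(w, r) = w
S(v) = -v³/3 (S(v) = -v*v²/3 = -v³/3)
((-15 + 214)*(168 + (70 + 42)))/(1/S(27)) = ((-15 + 214)*(168 + (70 + 42)))/(1/(-⅓*27³)) = (199*(168 + 112))/(1/(-⅓*19683)) = (199*280)/(1/(-6561)) = 55720/(-1/6561) = 55720*(-6561) = -365578920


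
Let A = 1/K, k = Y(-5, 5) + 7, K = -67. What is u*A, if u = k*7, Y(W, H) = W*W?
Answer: -224/67 ≈ -3.3433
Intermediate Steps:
Y(W, H) = W²
k = 32 (k = (-5)² + 7 = 25 + 7 = 32)
u = 224 (u = 32*7 = 224)
A = -1/67 (A = 1/(-67) = -1/67 ≈ -0.014925)
u*A = 224*(-1/67) = -224/67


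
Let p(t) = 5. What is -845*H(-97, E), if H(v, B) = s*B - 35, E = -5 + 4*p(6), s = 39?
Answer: -464750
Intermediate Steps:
E = 15 (E = -5 + 4*5 = -5 + 20 = 15)
H(v, B) = -35 + 39*B (H(v, B) = 39*B - 35 = -35 + 39*B)
-845*H(-97, E) = -845*(-35 + 39*15) = -845*(-35 + 585) = -845*550 = -464750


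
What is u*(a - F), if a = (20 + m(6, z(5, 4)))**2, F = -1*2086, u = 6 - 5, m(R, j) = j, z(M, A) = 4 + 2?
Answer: 2762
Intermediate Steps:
z(M, A) = 6
u = 1
F = -2086
a = 676 (a = (20 + 6)**2 = 26**2 = 676)
u*(a - F) = 1*(676 - 1*(-2086)) = 1*(676 + 2086) = 1*2762 = 2762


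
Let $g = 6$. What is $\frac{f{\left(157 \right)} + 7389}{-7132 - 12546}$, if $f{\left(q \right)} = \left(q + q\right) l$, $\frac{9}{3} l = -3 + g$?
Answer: $- \frac{7703}{19678} \approx -0.39145$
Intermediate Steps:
$l = 1$ ($l = \frac{-3 + 6}{3} = \frac{1}{3} \cdot 3 = 1$)
$f{\left(q \right)} = 2 q$ ($f{\left(q \right)} = \left(q + q\right) 1 = 2 q 1 = 2 q$)
$\frac{f{\left(157 \right)} + 7389}{-7132 - 12546} = \frac{2 \cdot 157 + 7389}{-7132 - 12546} = \frac{314 + 7389}{-19678} = 7703 \left(- \frac{1}{19678}\right) = - \frac{7703}{19678}$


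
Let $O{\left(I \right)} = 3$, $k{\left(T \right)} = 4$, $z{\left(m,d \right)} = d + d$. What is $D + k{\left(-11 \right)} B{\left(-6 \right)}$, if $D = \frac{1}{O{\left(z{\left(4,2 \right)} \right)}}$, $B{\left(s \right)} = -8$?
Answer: $- \frac{95}{3} \approx -31.667$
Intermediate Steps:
$z{\left(m,d \right)} = 2 d$
$D = \frac{1}{3} \approx 0.33333$
$D + k{\left(-11 \right)} B{\left(-6 \right)} = \frac{1}{3} + 4 \left(-8\right) = \frac{1}{3} - 32 = - \frac{95}{3}$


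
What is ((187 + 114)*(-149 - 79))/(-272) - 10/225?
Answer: 771929/3060 ≈ 252.26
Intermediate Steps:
((187 + 114)*(-149 - 79))/(-272) - 10/225 = (301*(-228))*(-1/272) - 10*1/225 = -68628*(-1/272) - 2/45 = 17157/68 - 2/45 = 771929/3060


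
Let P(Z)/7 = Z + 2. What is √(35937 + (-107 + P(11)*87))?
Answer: √43747 ≈ 209.16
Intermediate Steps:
P(Z) = 14 + 7*Z (P(Z) = 7*(Z + 2) = 7*(2 + Z) = 14 + 7*Z)
√(35937 + (-107 + P(11)*87)) = √(35937 + (-107 + (14 + 7*11)*87)) = √(35937 + (-107 + (14 + 77)*87)) = √(35937 + (-107 + 91*87)) = √(35937 + (-107 + 7917)) = √(35937 + 7810) = √43747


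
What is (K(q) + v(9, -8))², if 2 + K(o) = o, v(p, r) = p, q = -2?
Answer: 25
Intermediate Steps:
K(o) = -2 + o
(K(q) + v(9, -8))² = ((-2 - 2) + 9)² = (-4 + 9)² = 5² = 25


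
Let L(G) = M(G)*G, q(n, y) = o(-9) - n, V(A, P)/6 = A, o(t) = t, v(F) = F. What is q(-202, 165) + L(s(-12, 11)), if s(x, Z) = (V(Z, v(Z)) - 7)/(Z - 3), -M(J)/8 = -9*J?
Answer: 32873/8 ≈ 4109.1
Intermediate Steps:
M(J) = 72*J (M(J) = -(-72)*J = 72*J)
V(A, P) = 6*A
s(x, Z) = (-7 + 6*Z)/(-3 + Z) (s(x, Z) = (6*Z - 7)/(Z - 3) = (-7 + 6*Z)/(-3 + Z))
q(n, y) = -9 - n
L(G) = 72*G**2 (L(G) = (72*G)*G = 72*G**2)
q(-202, 165) + L(s(-12, 11)) = (-9 - 1*(-202)) + 72*((-7 + 6*11)/(-3 + 11))**2 = (-9 + 202) + 72*((-7 + 66)/8)**2 = 193 + 72*((1/8)*59)**2 = 193 + 72*(59/8)**2 = 193 + 72*(3481/64) = 193 + 31329/8 = 32873/8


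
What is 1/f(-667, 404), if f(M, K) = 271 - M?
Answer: 1/938 ≈ 0.0010661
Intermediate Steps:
1/f(-667, 404) = 1/(271 - 1*(-667)) = 1/(271 + 667) = 1/938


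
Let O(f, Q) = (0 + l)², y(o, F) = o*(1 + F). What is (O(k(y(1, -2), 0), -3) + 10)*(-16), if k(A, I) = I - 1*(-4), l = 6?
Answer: -736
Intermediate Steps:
k(A, I) = 4 + I (k(A, I) = I + 4 = 4 + I)
O(f, Q) = 36 (O(f, Q) = (0 + 6)² = 6² = 36)
(O(k(y(1, -2), 0), -3) + 10)*(-16) = (36 + 10)*(-16) = 46*(-16) = -736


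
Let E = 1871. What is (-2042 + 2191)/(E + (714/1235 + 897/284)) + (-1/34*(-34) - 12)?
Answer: -7180735961/657545111 ≈ -10.921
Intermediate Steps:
(-2042 + 2191)/(E + (714/1235 + 897/284)) + (-1/34*(-34) - 12) = (-2042 + 2191)/(1871 + (714/1235 + 897/284)) + (-1/34*(-34) - 12) = 149/(1871 + (714*(1/1235) + 897*(1/284))) + (-1*1/34*(-34) - 12) = 149/(1871 + (714/1235 + 897/284)) + (-1/34*(-34) - 12) = 149/(1871 + 1310571/350740) + (1 - 12) = 149/(657545111/350740) - 11 = 149*(350740/657545111) - 11 = 52260260/657545111 - 11 = -7180735961/657545111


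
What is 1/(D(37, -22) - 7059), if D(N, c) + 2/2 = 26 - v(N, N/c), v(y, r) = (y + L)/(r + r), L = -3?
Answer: -37/259884 ≈ -0.00014237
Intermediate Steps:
v(y, r) = (-3 + y)/(2*r) (v(y, r) = (y - 3)/(r + r) = (-3 + y)/((2*r)) = (-3 + y)*(1/(2*r)) = (-3 + y)/(2*r))
D(N, c) = 25 - c*(-3 + N)/(2*N) (D(N, c) = -1 + (26 - (-3 + N)/(2*(N/c))) = -1 + (26 - c/N*(-3 + N)/2) = -1 + (26 - c*(-3 + N)/(2*N)) = 25 - c*(-3 + N)/(2*N))
1/(D(37, -22) - 7059) = 1/((½)*(50*37 - 1*(-22)*(-3 + 37))/37 - 7059) = 1/((½)*(1/37)*(1850 - 1*(-22)*34) - 7059) = 1/((½)*(1/37)*(1850 + 748) - 7059) = 1/((½)*(1/37)*2598 - 7059) = 1/(1299/37 - 7059) = 1/(-259884/37) = -37/259884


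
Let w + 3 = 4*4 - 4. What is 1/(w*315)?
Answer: 1/2835 ≈ 0.00035273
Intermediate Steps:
w = 9 (w = -3 + (4*4 - 4) = -3 + (16 - 4) = -3 + 12 = 9)
1/(w*315) = 1/(9*315) = 1/2835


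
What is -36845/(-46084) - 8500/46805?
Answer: 266563245/431392324 ≈ 0.61791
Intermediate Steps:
-36845/(-46084) - 8500/46805 = -36845*(-1/46084) - 8500*1/46805 = 36845/46084 - 1700/9361 = 266563245/431392324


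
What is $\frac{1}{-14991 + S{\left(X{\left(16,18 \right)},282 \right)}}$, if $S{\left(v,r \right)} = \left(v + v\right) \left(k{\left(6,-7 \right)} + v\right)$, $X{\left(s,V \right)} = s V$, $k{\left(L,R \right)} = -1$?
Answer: $\frac{1}{150321} \approx 6.6524 \cdot 10^{-6}$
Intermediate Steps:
$X{\left(s,V \right)} = V s$
$S{\left(v,r \right)} = 2 v \left(-1 + v\right)$ ($S{\left(v,r \right)} = \left(v + v\right) \left(-1 + v\right) = 2 v \left(-1 + v\right)$)
$\frac{1}{-14991 + S{\left(X{\left(16,18 \right)},282 \right)}} = \frac{1}{-14991 + 2 \cdot 18 \cdot 16 \left(-1 + 18 \cdot 16\right)} = \frac{1}{-14991 + 2 \cdot 288 \left(-1 + 288\right)} = \frac{1}{-14991 + 2 \cdot 288 \cdot 287} = \frac{1}{-14991 + 165312} = \frac{1}{150321}$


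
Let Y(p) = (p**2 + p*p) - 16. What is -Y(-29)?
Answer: -1666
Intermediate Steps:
Y(p) = -16 + 2*p**2 (Y(p) = (p**2 + p**2) - 16 = 2*p**2 - 16 = -16 + 2*p**2)
-Y(-29) = -(-16 + 2*(-29)**2) = -(-16 + 2*841) = -(-16 + 1682) = -1*1666 = -1666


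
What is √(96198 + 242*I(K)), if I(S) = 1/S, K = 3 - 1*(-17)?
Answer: √9621010/10 ≈ 310.18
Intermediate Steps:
K = 20 (K = 3 + 17 = 20)
I(S) = 1/S
√(96198 + 242*I(K)) = √(96198 + 242/20) = √(96198 + 242*(1/20)) = √(96198 + 121/10) = √(962101/10) = √9621010/10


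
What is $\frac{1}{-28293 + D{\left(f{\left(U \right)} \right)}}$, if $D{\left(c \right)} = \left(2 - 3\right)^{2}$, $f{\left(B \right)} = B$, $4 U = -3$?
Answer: $- \frac{1}{28292} \approx -3.5346 \cdot 10^{-5}$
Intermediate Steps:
$U = - \frac{3}{4}$ ($U = \frac{1}{4} \left(-3\right) = - \frac{3}{4} \approx -0.75$)
$D{\left(c \right)} = 1$ ($D{\left(c \right)} = \left(-1\right)^{2} = 1$)
$\frac{1}{-28293 + D{\left(f{\left(U \right)} \right)}} = \frac{1}{-28293 + 1} = \frac{1}{-28292} = - \frac{1}{28292}$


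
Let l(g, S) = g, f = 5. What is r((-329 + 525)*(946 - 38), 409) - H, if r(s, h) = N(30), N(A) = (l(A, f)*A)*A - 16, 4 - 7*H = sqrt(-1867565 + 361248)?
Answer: 188884/7 + I*sqrt(1506317)/7 ≈ 26983.0 + 175.33*I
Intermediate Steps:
H = 4/7 - I*sqrt(1506317)/7 (H = 4/7 - sqrt(-1867565 + 361248)/7 = 4/7 - I*sqrt(1506317)/7 ≈ 0.57143 - 175.33*I)
N(A) = -16 + A**3 (N(A) = (A*A)*A - 16 = A**2*A - 16 = A**3 - 16 = -16 + A**3)
r(s, h) = 26984 (r(s, h) = -16 + 30**3 = -16 + 27000 = 26984)
r((-329 + 525)*(946 - 38), 409) - H = 26984 - (4/7 - I*sqrt(1506317)/7) = 26984 + (-4/7 + I*sqrt(1506317)/7) = 188884/7 + I*sqrt(1506317)/7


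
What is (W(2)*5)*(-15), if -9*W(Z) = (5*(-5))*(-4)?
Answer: 2500/3 ≈ 833.33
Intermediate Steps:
W(Z) = -100/9 (W(Z) = -5*(-5)*(-4)/9 = -(-25)*(-4)/9 = -⅑*100 = -100/9)
(W(2)*5)*(-15) = -100/9*5*(-15) = -500/9*(-15) = 2500/3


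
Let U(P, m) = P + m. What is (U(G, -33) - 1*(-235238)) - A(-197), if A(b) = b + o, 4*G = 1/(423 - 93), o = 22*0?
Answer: 310730641/1320 ≈ 2.3540e+5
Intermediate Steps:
o = 0
G = 1/1320 (G = 1/(4*(423 - 93)) = (¼)/330 = (¼)*(1/330) = 1/1320 ≈ 0.00075758)
A(b) = b (A(b) = b + 0 = b)
(U(G, -33) - 1*(-235238)) - A(-197) = ((1/1320 - 33) - 1*(-235238)) - 1*(-197) = (-43559/1320 + 235238) + 197 = 310470601/1320 + 197 = 310730641/1320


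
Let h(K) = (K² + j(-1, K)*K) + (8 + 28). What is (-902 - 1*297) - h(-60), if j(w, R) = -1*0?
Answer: -4835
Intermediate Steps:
j(w, R) = 0
h(K) = 36 + K² (h(K) = (K² + 0*K) + (8 + 28) = (K² + 0) + 36 = K² + 36 = 36 + K²)
(-902 - 1*297) - h(-60) = (-902 - 1*297) - (36 + (-60)²) = (-902 - 297) - (36 + 3600) = -1199 - 1*3636 = -1199 - 3636 = -4835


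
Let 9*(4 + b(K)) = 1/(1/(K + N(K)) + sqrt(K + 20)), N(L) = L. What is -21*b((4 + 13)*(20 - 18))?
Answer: 62923616/749085 - 32368*sqrt(6)/249695 ≈ 83.683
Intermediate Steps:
b(K) = -4 + 1/(9*(sqrt(20 + K) + 1/(2*K))) (b(K) = -4 + 1/(9*(1/(K + K) + sqrt(K + 20))) = -4 + 1/(9*(1/(2*K) + sqrt(20 + K))) = -4 + 1/(9*(sqrt(20 + K) + 1/(2*K))))
-21*b((4 + 13)*(20 - 18)) = -14*(-18 + (4 + 13)*(20 - 18) - 36*(4 + 13)*(20 - 18)*sqrt(20 + (4 + 13)*(20 - 18)))/(3*(1 + 2*((4 + 13)*(20 - 18))*sqrt(20 + (4 + 13)*(20 - 18)))) = -14*(-18 + 17*2 - 36*17*2*sqrt(20 + 17*2))/(3*(1 + 2*(17*2)*sqrt(20 + 17*2))) = -14*(-18 + 34 - 36*34*sqrt(20 + 34))/(3*(1 + 2*34*sqrt(20 + 34))) = -14*(-18 + 34 - 36*34*sqrt(54))/(3*(1 + 2*34*sqrt(54))) = -14*(-18 + 34 - 36*34*3*sqrt(6))/(3*(1 + 2*34*(3*sqrt(6)))) = -14*(-18 + 34 - 3672*sqrt(6))/(3*(1 + 204*sqrt(6))) = -14*(16 - 3672*sqrt(6))/(3*(1 + 204*sqrt(6)))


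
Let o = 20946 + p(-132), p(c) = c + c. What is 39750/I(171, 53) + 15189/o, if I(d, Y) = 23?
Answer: 274152949/158562 ≈ 1729.0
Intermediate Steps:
p(c) = 2*c
o = 20682 (o = 20946 + 2*(-132) = 20946 - 264 = 20682)
39750/I(171, 53) + 15189/o = 39750/23 + 15189/20682 = 39750*(1/23) + 15189*(1/20682) = 39750/23 + 5063/6894 = 274152949/158562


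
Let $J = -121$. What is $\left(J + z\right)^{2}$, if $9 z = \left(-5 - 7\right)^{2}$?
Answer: $11025$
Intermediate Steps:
$z = 16$ ($z = \frac{\left(-5 - 7\right)^{2}}{9} = \frac{\left(-12\right)^{2}}{9} = \frac{1}{9} \cdot 144 = 16$)
$\left(J + z\right)^{2} = \left(-121 + 16\right)^{2} = \left(-105\right)^{2} = 11025$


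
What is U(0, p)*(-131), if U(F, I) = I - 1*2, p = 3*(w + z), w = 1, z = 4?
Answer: -1703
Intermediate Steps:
p = 15 (p = 3*(1 + 4) = 3*5 = 15)
U(F, I) = -2 + I (U(F, I) = I - 2 = -2 + I)
U(0, p)*(-131) = (-2 + 15)*(-131) = 13*(-131) = -1703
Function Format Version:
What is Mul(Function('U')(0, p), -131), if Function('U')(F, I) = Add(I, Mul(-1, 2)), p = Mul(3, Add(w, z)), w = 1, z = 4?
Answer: -1703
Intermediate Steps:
p = 15 (p = Mul(3, Add(1, 4)) = Mul(3, 5) = 15)
Function('U')(F, I) = Add(-2, I) (Function('U')(F, I) = Add(I, -2) = Add(-2, I))
Mul(Function('U')(0, p), -131) = Mul(Add(-2, 15), -131) = Mul(13, -131) = -1703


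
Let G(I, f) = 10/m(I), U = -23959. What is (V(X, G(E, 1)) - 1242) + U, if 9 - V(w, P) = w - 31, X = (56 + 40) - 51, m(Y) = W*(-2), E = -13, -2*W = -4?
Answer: -25206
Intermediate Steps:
W = 2 (W = -1/2*(-4) = 2)
m(Y) = -4 (m(Y) = 2*(-2) = -4)
G(I, f) = -5/2 (G(I, f) = 10/(-4) = 10*(-1/4) = -5/2)
X = 45 (X = 96 - 51 = 45)
V(w, P) = 40 - w (V(w, P) = 9 - (w - 31) = 9 - (-31 + w) = 9 + (31 - w) = 40 - w)
(V(X, G(E, 1)) - 1242) + U = ((40 - 1*45) - 1242) - 23959 = ((40 - 45) - 1242) - 23959 = (-5 - 1242) - 23959 = -1247 - 23959 = -25206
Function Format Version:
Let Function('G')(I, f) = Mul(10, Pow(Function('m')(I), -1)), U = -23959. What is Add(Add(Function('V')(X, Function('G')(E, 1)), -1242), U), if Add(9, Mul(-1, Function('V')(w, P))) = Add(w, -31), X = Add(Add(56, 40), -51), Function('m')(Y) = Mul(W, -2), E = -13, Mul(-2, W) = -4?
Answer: -25206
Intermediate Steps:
W = 2 (W = Mul(Rational(-1, 2), -4) = 2)
Function('m')(Y) = -4 (Function('m')(Y) = Mul(2, -2) = -4)
Function('G')(I, f) = Rational(-5, 2) (Function('G')(I, f) = Mul(10, Pow(-4, -1)) = Mul(10, Rational(-1, 4)) = Rational(-5, 2))
X = 45 (X = Add(96, -51) = 45)
Function('V')(w, P) = Add(40, Mul(-1, w)) (Function('V')(w, P) = Add(9, Mul(-1, Add(w, -31))) = Add(9, Mul(-1, Add(-31, w))) = Add(9, Add(31, Mul(-1, w))) = Add(40, Mul(-1, w)))
Add(Add(Function('V')(X, Function('G')(E, 1)), -1242), U) = Add(Add(Add(40, Mul(-1, 45)), -1242), -23959) = Add(Add(Add(40, -45), -1242), -23959) = Add(Add(-5, -1242), -23959) = Add(-1247, -23959) = -25206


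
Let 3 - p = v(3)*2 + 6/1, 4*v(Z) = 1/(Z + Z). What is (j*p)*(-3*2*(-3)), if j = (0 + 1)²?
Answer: -111/2 ≈ -55.500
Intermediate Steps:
v(Z) = 1/(8*Z) (v(Z) = 1/(4*(Z + Z)) = 1/(4*((2*Z))) = (1/(2*Z))/4 = 1/(8*Z))
p = -37/12 (p = 3 - (((⅛)/3)*2 + 6/1) = 3 - (((⅛)*(⅓))*2 + 6*1) = 3 - ((1/24)*2 + 6) = 3 - (1/12 + 6) = 3 - 1*73/12 = 3 - 73/12 = -37/12 ≈ -3.0833)
j = 1 (j = 1² = 1)
(j*p)*(-3*2*(-3)) = (1*(-37/12))*(-3*2*(-3)) = -(-37)*(-3)/2 = -37/12*18 = -111/2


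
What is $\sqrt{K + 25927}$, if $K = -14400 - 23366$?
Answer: $i \sqrt{11839} \approx 108.81 i$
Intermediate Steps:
$K = -37766$ ($K = -14400 - 23366 = -37766$)
$\sqrt{K + 25927} = \sqrt{-37766 + 25927} = \sqrt{-11839} = i \sqrt{11839}$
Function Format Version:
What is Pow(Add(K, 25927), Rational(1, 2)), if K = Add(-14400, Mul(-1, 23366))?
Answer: Mul(I, Pow(11839, Rational(1, 2))) ≈ Mul(108.81, I)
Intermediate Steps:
K = -37766 (K = Add(-14400, -23366) = -37766)
Pow(Add(K, 25927), Rational(1, 2)) = Pow(Add(-37766, 25927), Rational(1, 2)) = Pow(-11839, Rational(1, 2)) = Mul(I, Pow(11839, Rational(1, 2)))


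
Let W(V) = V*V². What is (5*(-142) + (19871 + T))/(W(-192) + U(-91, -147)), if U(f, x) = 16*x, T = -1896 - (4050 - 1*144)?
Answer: -4453/2360080 ≈ -0.0018868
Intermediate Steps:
W(V) = V³
T = -5802 (T = -1896 - (4050 - 144) = -1896 - 1*3906 = -1896 - 3906 = -5802)
(5*(-142) + (19871 + T))/(W(-192) + U(-91, -147)) = (5*(-142) + (19871 - 5802))/((-192)³ + 16*(-147)) = (-710 + 14069)/(-7077888 - 2352) = 13359/(-7080240) = 13359*(-1/7080240) = -4453/2360080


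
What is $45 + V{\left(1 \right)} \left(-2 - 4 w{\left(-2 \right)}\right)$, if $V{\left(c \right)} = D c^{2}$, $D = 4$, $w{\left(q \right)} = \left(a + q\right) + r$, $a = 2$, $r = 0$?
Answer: $37$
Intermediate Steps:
$w{\left(q \right)} = 2 + q$ ($w{\left(q \right)} = \left(2 + q\right) + 0 = 2 + q$)
$V{\left(c \right)} = 4 c^{2}$
$45 + V{\left(1 \right)} \left(-2 - 4 w{\left(-2 \right)}\right) = 45 + 4 \cdot 1^{2} \left(-2 - 4 \left(2 - 2\right)\right) = 45 + 4 \cdot 1 \left(-2 - 0\right) = 45 + 4 \left(-2 + 0\right) = 45 + 4 \left(-2\right) = 45 - 8 = 37$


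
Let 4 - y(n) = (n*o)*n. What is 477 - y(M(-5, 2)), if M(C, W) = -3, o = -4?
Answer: 437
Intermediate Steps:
y(n) = 4 + 4*n² (y(n) = 4 - n*(-4)*n = 4 - (-4*n)*n = 4 - (-4)*n² = 4 + 4*n²)
477 - y(M(-5, 2)) = 477 - (4 + 4*(-3)²) = 477 - (4 + 4*9) = 477 - (4 + 36) = 477 - 1*40 = 477 - 40 = 437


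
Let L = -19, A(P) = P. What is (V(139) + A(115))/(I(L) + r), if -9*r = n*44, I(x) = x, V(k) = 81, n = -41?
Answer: 1764/1633 ≈ 1.0802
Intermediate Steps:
r = 1804/9 (r = -(-41)*44/9 = -1/9*(-1804) = 1804/9 ≈ 200.44)
(V(139) + A(115))/(I(L) + r) = (81 + 115)/(-19 + 1804/9) = 196/(1633/9) = 196*(9/1633) = 1764/1633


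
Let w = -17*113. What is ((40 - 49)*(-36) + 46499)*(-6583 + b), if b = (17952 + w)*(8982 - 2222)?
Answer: 5073879672071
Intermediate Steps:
w = -1921
b = 108369560 (b = (17952 - 1921)*(8982 - 2222) = 16031*6760 = 108369560)
((40 - 49)*(-36) + 46499)*(-6583 + b) = ((40 - 49)*(-36) + 46499)*(-6583 + 108369560) = (-9*(-36) + 46499)*108362977 = (324 + 46499)*108362977 = 46823*108362977 = 5073879672071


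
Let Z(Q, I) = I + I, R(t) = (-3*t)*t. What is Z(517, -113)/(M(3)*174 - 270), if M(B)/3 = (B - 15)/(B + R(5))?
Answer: 226/183 ≈ 1.2350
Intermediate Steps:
R(t) = -3*t**2
M(B) = 3*(-15 + B)/(-75 + B) (M(B) = 3*((B - 15)/(B - 3*5**2)) = 3*((-15 + B)/(B - 3*25)) = 3*((-15 + B)/(B - 75)) = 3*((-15 + B)/(-75 + B)) = 3*(-15 + B)/(-75 + B))
Z(Q, I) = 2*I
Z(517, -113)/(M(3)*174 - 270) = (2*(-113))/((3*(-15 + 3)/(-75 + 3))*174 - 270) = -226/((3*(-12)/(-72))*174 - 270) = -226/((3*(-1/72)*(-12))*174 - 270) = -226/((1/2)*174 - 270) = -226/(87 - 270) = -226/(-183) = -226*(-1/183) = 226/183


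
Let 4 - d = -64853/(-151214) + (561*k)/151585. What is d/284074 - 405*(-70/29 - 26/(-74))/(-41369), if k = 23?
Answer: -833209255190640517317/41291097014766256369460 ≈ -0.020179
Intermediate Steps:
d = 11415034359/3274539170 (d = 4 - (-64853/(-151214) + (561*23)/151585) = 4 - (-64853*(-1/151214) + 12903*(1/151585)) = 4 - (64853/151214 + 12903/151585) = 4 - 1*1683122321/3274539170 = 4 - 1683122321/3274539170 = 11415034359/3274539170 ≈ 3.4860)
d/284074 - 405*(-70/29 - 26/(-74))/(-41369) = (11415034359/3274539170)/284074 - 405*(-70/29 - 26/(-74))/(-41369) = (11415034359/3274539170)*(1/284074) - 405*(-70*1/29 - 26*(-1/74))*(-1/41369) = 11415034359/930211440178580 - 405*(-70/29 + 13/37)*(-1/41369) = 11415034359/930211440178580 - 405*(-2213/1073)*(-1/41369) = 11415034359/930211440178580 + (896265/1073)*(-1/41369) = 11415034359/930211440178580 - 896265/44388937 = -833209255190640517317/41291097014766256369460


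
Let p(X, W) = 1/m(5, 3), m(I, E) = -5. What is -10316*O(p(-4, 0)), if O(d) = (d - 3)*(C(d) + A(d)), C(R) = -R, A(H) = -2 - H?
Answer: -1320448/25 ≈ -52818.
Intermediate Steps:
p(X, W) = -1/5 (p(X, W) = 1/(-5) = -1/5)
O(d) = (-3 + d)*(-2 - 2*d) (O(d) = (d - 3)*(-d + (-2 - d)) = (-3 + d)*(-2 - 2*d))
-10316*O(p(-4, 0)) = -10316*(6 - 2*(-1/5)**2 + 4*(-1/5)) = -10316*(6 - 2*1/25 - 4/5) = -10316*(6 - 2/25 - 4/5) = -10316*128/25 = -1320448/25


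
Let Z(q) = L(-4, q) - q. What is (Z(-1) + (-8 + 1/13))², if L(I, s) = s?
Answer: 10609/169 ≈ 62.775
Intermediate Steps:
Z(q) = 0 (Z(q) = q - q = 0)
(Z(-1) + (-8 + 1/13))² = (0 + (-8 + 1/13))² = (0 - 103/13)² = (-103/13)² = 10609/169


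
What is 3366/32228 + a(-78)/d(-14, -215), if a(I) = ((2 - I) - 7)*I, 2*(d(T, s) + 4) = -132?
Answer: 6562209/80570 ≈ 81.447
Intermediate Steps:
d(T, s) = -70 (d(T, s) = -4 + (½)*(-132) = -4 - 66 = -70)
a(I) = I*(-5 - I) (a(I) = (-5 - I)*I = I*(-5 - I))
3366/32228 + a(-78)/d(-14, -215) = 3366/32228 - 1*(-78)*(5 - 78)/(-70) = 3366*(1/32228) - 1*(-78)*(-73)*(-1/70) = 1683/16114 - 5694*(-1/70) = 1683/16114 + 2847/35 = 6562209/80570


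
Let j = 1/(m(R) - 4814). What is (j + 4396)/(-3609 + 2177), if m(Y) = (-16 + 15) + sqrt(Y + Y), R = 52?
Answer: -101917391101/33199661272 + sqrt(26)/16599830636 ≈ -3.0698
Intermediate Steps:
m(Y) = -1 + sqrt(2)*sqrt(Y) (m(Y) = -1 + sqrt(2*Y) = -1 + sqrt(2)*sqrt(Y))
j = 1/(-4815 + 2*sqrt(26)) (j = 1/((-1 + sqrt(2)*sqrt(52)) - 4814) = 1/((-1 + sqrt(2)*(2*sqrt(13))) - 4814) = 1/((-1 + 2*sqrt(26)) - 4814) = 1/(-4815 + 2*sqrt(26)) ≈ -0.00020813)
(j + 4396)/(-3609 + 2177) = ((-4815/23184121 - 2*sqrt(26)/23184121) + 4396)/(-3609 + 2177) = (101917391101/23184121 - 2*sqrt(26)/23184121)/(-1432) = (101917391101/23184121 - 2*sqrt(26)/23184121)*(-1/1432) = -101917391101/33199661272 + sqrt(26)/16599830636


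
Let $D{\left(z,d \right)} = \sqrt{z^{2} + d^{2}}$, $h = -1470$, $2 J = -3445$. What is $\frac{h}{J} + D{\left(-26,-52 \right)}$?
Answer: $\frac{588}{689} + 26 \sqrt{5} \approx 58.991$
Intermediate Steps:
$J = - \frac{3445}{2}$ ($J = \frac{1}{2} \left(-3445\right) = - \frac{3445}{2} \approx -1722.5$)
$D{\left(z,d \right)} = \sqrt{d^{2} + z^{2}}$
$\frac{h}{J} + D{\left(-26,-52 \right)} = - \frac{1470}{- \frac{3445}{2}} + \sqrt{\left(-52\right)^{2} + \left(-26\right)^{2}} = \left(-1470\right) \left(- \frac{2}{3445}\right) + \sqrt{2704 + 676} = \frac{588}{689} + \sqrt{3380} = \frac{588}{689} + 26 \sqrt{5}$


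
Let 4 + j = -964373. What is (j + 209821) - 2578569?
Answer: -3333125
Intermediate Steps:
j = -964377 (j = -4 - 964373 = -964377)
(j + 209821) - 2578569 = (-964377 + 209821) - 2578569 = -754556 - 2578569 = -3333125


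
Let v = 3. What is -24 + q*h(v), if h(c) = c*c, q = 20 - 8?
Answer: 84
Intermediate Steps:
q = 12
h(c) = c²
-24 + q*h(v) = -24 + 12*3² = -24 + 12*9 = -24 + 108 = 84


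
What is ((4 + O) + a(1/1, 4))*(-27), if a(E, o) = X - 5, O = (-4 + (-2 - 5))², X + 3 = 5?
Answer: -3294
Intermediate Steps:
X = 2 (X = -3 + 5 = 2)
O = 121 (O = (-4 - 7)² = (-11)² = 121)
a(E, o) = -3 (a(E, o) = 2 - 5 = -3)
((4 + O) + a(1/1, 4))*(-27) = ((4 + 121) - 3)*(-27) = (125 - 3)*(-27) = 122*(-27) = -3294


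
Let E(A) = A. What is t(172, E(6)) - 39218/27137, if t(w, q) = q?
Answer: 123604/27137 ≈ 4.5548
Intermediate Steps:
t(172, E(6)) - 39218/27137 = 6 - 39218/27137 = 123604/27137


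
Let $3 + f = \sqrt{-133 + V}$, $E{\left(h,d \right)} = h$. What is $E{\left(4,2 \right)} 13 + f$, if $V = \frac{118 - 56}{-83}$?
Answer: $49 + \frac{i \sqrt{921383}}{83} \approx 49.0 + 11.565 i$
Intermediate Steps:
$V = - \frac{62}{83}$ ($V = 62 \left(- \frac{1}{83}\right) = - \frac{62}{83} \approx -0.74699$)
$f = -3 + \frac{i \sqrt{921383}}{83}$ ($f = -3 + \sqrt{-133 - \frac{62}{83}} = -3 + \sqrt{- \frac{11101}{83}} = -3 + \frac{i \sqrt{921383}}{83} \approx -3.0 + 11.565 i$)
$E{\left(4,2 \right)} 13 + f = 4 \cdot 13 - \left(3 - \frac{i \sqrt{921383}}{83}\right) = 52 - \left(3 - \frac{i \sqrt{921383}}{83}\right) = 49 + \frac{i \sqrt{921383}}{83}$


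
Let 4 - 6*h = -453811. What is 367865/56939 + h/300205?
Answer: 137689849247/20512046994 ≈ 6.7126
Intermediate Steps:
h = 453815/6 (h = 2/3 - 1/6*(-453811) = 2/3 + 453811/6 = 453815/6 ≈ 75636.)
367865/56939 + h/300205 = 367865/56939 + (453815/6)/300205 = 367865*(1/56939) + (453815/6)*(1/300205) = 367865/56939 + 90763/360246 = 137689849247/20512046994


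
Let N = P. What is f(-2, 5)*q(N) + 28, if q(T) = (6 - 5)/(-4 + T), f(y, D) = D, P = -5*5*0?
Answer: 107/4 ≈ 26.750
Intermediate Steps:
P = 0 (P = -25*0 = 0)
N = 0
q(T) = 1/(-4 + T)
f(-2, 5)*q(N) + 28 = 5/(-4 + 0) + 28 = 5/(-4) + 28 = 5*(-¼) + 28 = -5/4 + 28 = 107/4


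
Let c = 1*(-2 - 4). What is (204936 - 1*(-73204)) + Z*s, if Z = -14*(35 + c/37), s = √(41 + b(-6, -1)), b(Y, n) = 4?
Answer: 278140 - 54138*√5/37 ≈ 2.7487e+5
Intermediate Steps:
c = -6 (c = 1*(-6) = -6)
s = 3*√5 (s = √(41 + 4) = √45 = 3*√5 ≈ 6.7082)
Z = -18046/37 (Z = -14*(35 - 6/37) = -14*1289/37 = -18046/37 ≈ -487.73)
(204936 - 1*(-73204)) + Z*s = (204936 - 1*(-73204)) - 54138*√5/37 = (204936 + 73204) - 54138*√5/37 = 278140 - 54138*√5/37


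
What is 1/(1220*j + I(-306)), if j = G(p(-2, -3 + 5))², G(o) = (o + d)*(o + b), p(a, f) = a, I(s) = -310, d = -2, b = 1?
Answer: 1/19210 ≈ 5.2056e-5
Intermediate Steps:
G(o) = (1 + o)*(-2 + o) (G(o) = (o - 2)*(o + 1) = (-2 + o)*(1 + o) = (1 + o)*(-2 + o))
j = 16 (j = (-2 + (-2)² - 1*(-2))² = (-2 + 4 + 2)² = 4² = 16)
1/(1220*j + I(-306)) = 1/(1220*16 - 310) = 1/(19520 - 310) = 1/19210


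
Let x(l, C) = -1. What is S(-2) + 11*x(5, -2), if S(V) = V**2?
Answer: -7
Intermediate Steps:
S(-2) + 11*x(5, -2) = (-2)**2 + 11*(-1) = 4 - 11 = -7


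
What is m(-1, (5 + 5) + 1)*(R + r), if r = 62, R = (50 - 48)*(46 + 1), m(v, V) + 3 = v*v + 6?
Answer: 624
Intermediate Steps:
m(v, V) = 3 + v² (m(v, V) = -3 + (v*v + 6) = -3 + (v² + 6) = -3 + (6 + v²) = 3 + v²)
R = 94 (R = 2*47 = 94)
m(-1, (5 + 5) + 1)*(R + r) = (3 + (-1)²)*(94 + 62) = (3 + 1)*156 = 4*156 = 624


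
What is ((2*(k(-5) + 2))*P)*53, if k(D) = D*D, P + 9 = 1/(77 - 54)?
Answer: -589572/23 ≈ -25634.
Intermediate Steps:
P = -206/23 (P = -9 + 1/(77 - 54) = -9 + 1/23 = -206/23 ≈ -8.9565)
k(D) = D**2
((2*(k(-5) + 2))*P)*53 = ((2*((-5)**2 + 2))*(-206/23))*53 = ((2*(25 + 2))*(-206/23))*53 = ((2*27)*(-206/23))*53 = (54*(-206/23))*53 = -11124/23*53 = -589572/23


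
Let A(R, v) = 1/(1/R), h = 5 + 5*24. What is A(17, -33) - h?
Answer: -108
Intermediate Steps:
h = 125 (h = 5 + 120 = 125)
A(R, v) = R
A(17, -33) - h = 17 - 1*125 = 17 - 125 = -108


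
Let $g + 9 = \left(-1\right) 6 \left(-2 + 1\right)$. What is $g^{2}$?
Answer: $9$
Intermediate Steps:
$g = -3$ ($g = -9 + \left(-1\right) 6 \left(-2 + 1\right) = -9 - -6 = -9 + 6 = -3$)
$g^{2} = \left(-3\right)^{2} = 9$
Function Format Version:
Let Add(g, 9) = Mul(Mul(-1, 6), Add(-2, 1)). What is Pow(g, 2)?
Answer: 9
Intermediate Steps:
g = -3 (g = Add(-9, Mul(Mul(-1, 6), Add(-2, 1))) = Add(-9, Mul(-6, -1)) = Add(-9, 6) = -3)
Pow(g, 2) = Pow(-3, 2) = 9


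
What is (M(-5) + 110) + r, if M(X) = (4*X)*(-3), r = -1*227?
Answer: -57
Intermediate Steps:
r = -227
M(X) = -12*X
(M(-5) + 110) + r = (-12*(-5) + 110) - 227 = (60 + 110) - 227 = 170 - 227 = -57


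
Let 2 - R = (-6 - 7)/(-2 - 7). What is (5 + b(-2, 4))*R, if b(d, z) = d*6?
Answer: -35/9 ≈ -3.8889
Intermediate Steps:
b(d, z) = 6*d
R = 5/9 (R = 2 - (-6 - 7)/(-2 - 7) = 2 - (-13)/(-9) = 2 - (-13)*(-1)/9 = 2 - 1*13/9 = 2 - 13/9 = 5/9 ≈ 0.55556)
(5 + b(-2, 4))*R = (5 + 6*(-2))*(5/9) = (5 - 12)*(5/9) = -7*5/9 = -35/9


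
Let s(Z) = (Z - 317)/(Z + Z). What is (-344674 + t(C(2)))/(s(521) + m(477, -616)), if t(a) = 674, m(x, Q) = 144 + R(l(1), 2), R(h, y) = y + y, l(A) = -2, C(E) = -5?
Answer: -17922400/7721 ≈ -2321.3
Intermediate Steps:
R(h, y) = 2*y
m(x, Q) = 148 (m(x, Q) = 144 + 2*2 = 144 + 4 = 148)
s(Z) = (-317 + Z)/(2*Z) (s(Z) = (-317 + Z)/((2*Z)) = (-317 + Z)*(1/(2*Z)) = (-317 + Z)/(2*Z))
(-344674 + t(C(2)))/(s(521) + m(477, -616)) = (-344674 + 674)/((½)*(-317 + 521)/521 + 148) = -344000/((½)*(1/521)*204 + 148) = -344000/(102/521 + 148) = -344000/77210/521 = -344000*521/77210 = -17922400/7721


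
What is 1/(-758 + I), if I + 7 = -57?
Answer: -1/822 ≈ -0.0012165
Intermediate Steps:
I = -64 (I = -7 - 57 = -64)
1/(-758 + I) = 1/(-758 - 64) = 1/(-822) = -1/822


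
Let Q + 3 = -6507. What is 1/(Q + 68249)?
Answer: 1/61739 ≈ 1.6197e-5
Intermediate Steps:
Q = -6510 (Q = -3 - 6507 = -6510)
1/(Q + 68249) = 1/(-6510 + 68249) = 1/61739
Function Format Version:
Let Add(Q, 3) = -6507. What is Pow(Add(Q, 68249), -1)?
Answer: Rational(1, 61739) ≈ 1.6197e-5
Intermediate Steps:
Q = -6510 (Q = Add(-3, -6507) = -6510)
Pow(Add(Q, 68249), -1) = Pow(Add(-6510, 68249), -1) = Pow(61739, -1) = Rational(1, 61739)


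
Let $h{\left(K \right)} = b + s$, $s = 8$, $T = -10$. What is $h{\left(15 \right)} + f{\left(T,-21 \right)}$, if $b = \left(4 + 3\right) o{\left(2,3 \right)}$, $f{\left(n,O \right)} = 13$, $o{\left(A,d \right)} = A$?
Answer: $35$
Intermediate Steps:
$b = 14$ ($b = \left(4 + 3\right) 2 = 7 \cdot 2 = 14$)
$h{\left(K \right)} = 22$ ($h{\left(K \right)} = 14 + 8 = 22$)
$h{\left(15 \right)} + f{\left(T,-21 \right)} = 22 + 13 = 35$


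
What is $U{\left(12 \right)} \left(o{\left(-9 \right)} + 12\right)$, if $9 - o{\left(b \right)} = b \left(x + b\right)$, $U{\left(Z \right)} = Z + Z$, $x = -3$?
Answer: $-2088$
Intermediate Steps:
$U{\left(Z \right)} = 2 Z$
$o{\left(b \right)} = 9 - b \left(-3 + b\right)$
$U{\left(12 \right)} \left(o{\left(-9 \right)} + 12\right) = 2 \cdot 12 \left(\left(9 - \left(-9\right)^{2} + 3 \left(-9\right)\right) + 12\right) = 24 \left(\left(9 - 81 - 27\right) + 12\right) = 24 \left(-99 + 12\right) = 24 \left(-87\right) = -2088$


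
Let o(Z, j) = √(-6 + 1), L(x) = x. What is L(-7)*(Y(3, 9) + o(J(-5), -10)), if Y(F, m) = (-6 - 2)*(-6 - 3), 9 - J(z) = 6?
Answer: -504 - 7*I*√5 ≈ -504.0 - 15.652*I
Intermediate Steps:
J(z) = 3 (J(z) = 9 - 1*6 = 9 - 6 = 3)
Y(F, m) = 72 (Y(F, m) = -8*(-9) = 72)
o(Z, j) = I*√5 (o(Z, j) = √(-5) = I*√5)
L(-7)*(Y(3, 9) + o(J(-5), -10)) = -7*(72 + I*√5) = -504 - 7*I*√5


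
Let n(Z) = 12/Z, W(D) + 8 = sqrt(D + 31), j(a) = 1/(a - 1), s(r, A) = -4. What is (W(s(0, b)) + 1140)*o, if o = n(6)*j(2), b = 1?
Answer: 2264 + 6*sqrt(3) ≈ 2274.4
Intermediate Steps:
j(a) = 1/(-1 + a)
W(D) = -8 + sqrt(31 + D) (W(D) = -8 + sqrt(D + 31) = -8 + sqrt(31 + D))
o = 2 (o = (12/6)/(-1 + 2) = (12*(1/6))/1 = 2*1 = 2)
(W(s(0, b)) + 1140)*o = ((-8 + sqrt(31 - 4)) + 1140)*2 = ((-8 + sqrt(27)) + 1140)*2 = ((-8 + 3*sqrt(3)) + 1140)*2 = (1132 + 3*sqrt(3))*2 = 2264 + 6*sqrt(3)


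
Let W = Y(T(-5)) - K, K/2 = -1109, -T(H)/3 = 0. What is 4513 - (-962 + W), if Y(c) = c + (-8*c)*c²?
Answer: 3257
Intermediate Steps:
T(H) = 0 (T(H) = -3*0 = 0)
K = -2218 (K = 2*(-1109) = -2218)
Y(c) = c - 8*c³
W = 2218 (W = (0 - 8*0³) - 1*(-2218) = (0 - 8*0) + 2218 = (0 + 0) + 2218 = 0 + 2218 = 2218)
4513 - (-962 + W) = 4513 - (-962 + 2218) = 4513 - 1*1256 = 4513 - 1256 = 3257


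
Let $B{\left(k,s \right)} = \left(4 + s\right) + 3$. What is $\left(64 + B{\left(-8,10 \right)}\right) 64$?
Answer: $5184$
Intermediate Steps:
$B{\left(k,s \right)} = 7 + s$
$\left(64 + B{\left(-8,10 \right)}\right) 64 = \left(64 + \left(7 + 10\right)\right) 64 = \left(64 + 17\right) 64 = 81 \cdot 64 = 5184$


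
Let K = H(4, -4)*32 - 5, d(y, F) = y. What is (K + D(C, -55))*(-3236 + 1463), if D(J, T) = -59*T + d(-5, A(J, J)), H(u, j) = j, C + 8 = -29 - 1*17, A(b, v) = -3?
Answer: -5508711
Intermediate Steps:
C = -54 (C = -8 + (-29 - 1*17) = -8 + (-29 - 17) = -8 - 46 = -54)
K = -133 (K = -4*32 - 5 = -128 - 5 = -133)
D(J, T) = -5 - 59*T (D(J, T) = -59*T - 5 = -5 - 59*T)
(K + D(C, -55))*(-3236 + 1463) = (-133 + (-5 - 59*(-55)))*(-3236 + 1463) = (-133 + (-5 + 3245))*(-1773) = (-133 + 3240)*(-1773) = 3107*(-1773) = -5508711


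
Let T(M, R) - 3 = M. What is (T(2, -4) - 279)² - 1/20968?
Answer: 1574193567/20968 ≈ 75076.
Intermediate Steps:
T(M, R) = 3 + M
(T(2, -4) - 279)² - 1/20968 = ((3 + 2) - 279)² - 1/20968 = (5 - 279)² - 1*1/20968 = (-274)² - 1/20968 = 75076 - 1/20968 = 1574193567/20968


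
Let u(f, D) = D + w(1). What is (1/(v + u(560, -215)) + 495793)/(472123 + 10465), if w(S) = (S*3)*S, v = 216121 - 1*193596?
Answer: 5531314605/5383993022 ≈ 1.0274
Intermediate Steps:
v = 22525 (v = 216121 - 193596 = 22525)
w(S) = 3*S**2 (w(S) = (3*S)*S = 3*S**2)
u(f, D) = 3 + D (u(f, D) = D + 3*1**2 = D + 3*1 = D + 3 = 3 + D)
(1/(v + u(560, -215)) + 495793)/(472123 + 10465) = (1/(22525 + (3 - 215)) + 495793)/(472123 + 10465) = (1/(22525 - 212) + 495793)/482588 = (1/22313 + 495793)*(1/482588) = (11062629210/22313)*(1/482588) = 5531314605/5383993022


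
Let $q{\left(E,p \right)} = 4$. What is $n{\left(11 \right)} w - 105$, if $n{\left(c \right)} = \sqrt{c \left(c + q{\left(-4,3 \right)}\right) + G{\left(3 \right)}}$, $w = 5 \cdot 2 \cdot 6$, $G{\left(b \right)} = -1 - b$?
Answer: $-105 + 60 \sqrt{161} \approx 656.31$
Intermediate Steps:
$w = 60$ ($w = 10 \cdot 6 = 60$)
$n{\left(c \right)} = \sqrt{-4 + c \left(4 + c\right)}$ ($n{\left(c \right)} = \sqrt{c \left(c + 4\right) - 4} = \sqrt{c \left(4 + c\right) - 4} = \sqrt{-4 + c \left(4 + c\right)}$)
$n{\left(11 \right)} w - 105 = \sqrt{-4 + 11^{2} + 4 \cdot 11} \cdot 60 - 105 = \sqrt{-4 + 121 + 44} \cdot 60 - 105 = \sqrt{161} \cdot 60 - 105 = 60 \sqrt{161} - 105 = -105 + 60 \sqrt{161}$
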